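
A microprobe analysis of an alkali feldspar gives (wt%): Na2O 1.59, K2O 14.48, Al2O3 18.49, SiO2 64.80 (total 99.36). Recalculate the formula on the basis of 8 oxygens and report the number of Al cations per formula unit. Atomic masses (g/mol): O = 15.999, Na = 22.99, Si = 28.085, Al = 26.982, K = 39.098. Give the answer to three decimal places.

Na2O: 1.59/61.979 = 0.02565 mol → 0.05130 mol Na, 0.02565 mol O.
K2O: 14.48/94.195 = 0.15372 mol → 0.30744 mol K, 0.15372 mol O.
Al2O3: 18.49/101.961 = 0.18134 mol → 0.36268 mol Al, 0.54402 mol O.
SiO2: 64.80/60.083 = 1.07851 mol → 1.07851 mol Si, 2.15702 mol O.
Total oxygen = 2.88041 mol. Normalization factor = 8/2.88041 = 2.77738.
Al per 8 O = 0.36268 × 2.77738 = 1.007.

1.007 Al apfu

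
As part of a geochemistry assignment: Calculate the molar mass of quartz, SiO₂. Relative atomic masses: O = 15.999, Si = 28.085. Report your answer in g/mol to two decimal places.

60.08 g/mol

The formula mass is the sum 1(28.085) + 2(15.999).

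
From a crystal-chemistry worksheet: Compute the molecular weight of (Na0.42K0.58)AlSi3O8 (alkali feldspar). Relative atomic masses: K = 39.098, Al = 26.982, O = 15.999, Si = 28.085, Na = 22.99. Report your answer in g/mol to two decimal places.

271.56 g/mol

The formula mass is the sum 0.42×22.99 + 0.58×39.098 + 1×26.982 + 3×28.085 + 8×15.999.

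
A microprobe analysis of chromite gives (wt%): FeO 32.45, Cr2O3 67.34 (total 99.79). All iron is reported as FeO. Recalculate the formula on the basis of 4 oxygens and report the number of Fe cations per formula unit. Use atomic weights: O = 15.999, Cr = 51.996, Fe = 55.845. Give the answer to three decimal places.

1.015 Fe apfu

32.45 wt% FeO ÷ 71.844 g/mol = 0.45167 mol, giving 0.45167 Fe and 0.45167 O.
67.34 wt% Cr2O3 ÷ 151.989 g/mol = 0.44306 mol, giving 0.88612 Cr and 1.32918 O.
Oxygen sums to 1.78085; scaling by 4/1.78085 = 2.24612 puts the formula on 4 O.
Fe: 0.45167 × 2.24612 = 1.015 atoms per formula unit.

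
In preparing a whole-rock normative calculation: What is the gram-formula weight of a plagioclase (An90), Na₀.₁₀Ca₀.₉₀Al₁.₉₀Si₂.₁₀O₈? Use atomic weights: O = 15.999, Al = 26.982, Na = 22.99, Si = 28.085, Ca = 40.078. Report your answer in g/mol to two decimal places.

276.61 g/mol

Na: 0.10 × 22.99 = 2.2990
Ca: 0.90 × 40.078 = 36.0702
Al: 1.90 × 26.982 = 51.2658
Si: 2.10 × 28.085 = 58.9785
O: 8 × 15.999 = 127.9920
Summing the contributions gives the formula mass.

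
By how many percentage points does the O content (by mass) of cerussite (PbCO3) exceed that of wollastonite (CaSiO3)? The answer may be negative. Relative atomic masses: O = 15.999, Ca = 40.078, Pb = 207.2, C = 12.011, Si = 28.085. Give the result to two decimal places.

-23.36 percentage points

First mineral: 47.997 g O in 267.208 g formula = 17.96 wt% O.
Second mineral: 47.997 g O in 116.160 g formula = 41.32 wt% O.
17.96% − 41.32% gives a difference of -23.36 percentage points.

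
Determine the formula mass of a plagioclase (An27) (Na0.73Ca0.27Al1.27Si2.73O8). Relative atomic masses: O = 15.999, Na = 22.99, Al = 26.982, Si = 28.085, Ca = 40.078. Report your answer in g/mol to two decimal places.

266.53 g/mol

The formula mass is the sum 0.73·22.99 + 0.27·40.078 + 1.27·26.982 + 2.73·28.085 + 8·15.999.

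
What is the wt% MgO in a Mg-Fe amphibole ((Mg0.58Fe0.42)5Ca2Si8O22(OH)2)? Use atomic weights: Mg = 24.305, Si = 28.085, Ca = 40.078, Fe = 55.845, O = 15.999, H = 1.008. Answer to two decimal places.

13.30 wt%

M((Mg0.58Fe0.42)5Ca2Si8O22(OH)2) = 878.587 g/mol; M(MgO) = 40.304 g/mol.
Moles MgO per formula unit = 2.90 Mg ÷ 1 = 2.9000.
MgO fraction = (2.9000 × 40.304) / 878.587 = 116.882/878.587 = 0.1330.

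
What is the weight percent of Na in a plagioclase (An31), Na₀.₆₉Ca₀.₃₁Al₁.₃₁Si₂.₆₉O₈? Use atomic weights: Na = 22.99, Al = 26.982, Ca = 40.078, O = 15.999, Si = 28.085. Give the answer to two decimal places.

5.94 mass %

Molar mass of Na₀.₆₉Ca₀.₃₁Al₁.₃₁Si₂.₆₉O₈: 0.69×22.99 + 0.31×40.078 + 1.31×26.982 + 2.69×28.085 + 8×15.999 = 267.174 g/mol.
Mass of Na per formula unit: 0.69 × 22.99 = 15.863 g.
Weight fraction Na = 15.863 / 267.174 = 0.0594.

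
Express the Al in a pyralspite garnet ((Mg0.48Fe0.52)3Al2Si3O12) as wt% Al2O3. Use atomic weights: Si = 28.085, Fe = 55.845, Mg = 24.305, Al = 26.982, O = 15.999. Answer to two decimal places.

22.54 wt%

M((Mg0.48Fe0.52)3Al2Si3O12) = 452.324 g/mol; M(Al2O3) = 101.961 g/mol.
Moles Al2O3 per formula unit = 2 Al ÷ 2 = 1.0000.
Al2O3 fraction = (1.0000 × 101.961) / 452.324 = 101.961/452.324 = 0.2254.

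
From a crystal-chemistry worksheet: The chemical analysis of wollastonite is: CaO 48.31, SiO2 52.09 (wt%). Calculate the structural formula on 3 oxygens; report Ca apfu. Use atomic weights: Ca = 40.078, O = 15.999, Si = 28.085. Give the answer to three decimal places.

CaO: 48.31/56.077 = 0.86149 mol → 0.86149 mol Ca, 0.86149 mol O.
SiO2: 52.09/60.083 = 0.86697 mol → 0.86697 mol Si, 1.73394 mol O.
Total oxygen = 2.59543 mol. Normalization factor = 3/2.59543 = 1.15588.
Ca per 3 O = 0.86149 × 1.15588 = 0.996.

0.996 Ca apfu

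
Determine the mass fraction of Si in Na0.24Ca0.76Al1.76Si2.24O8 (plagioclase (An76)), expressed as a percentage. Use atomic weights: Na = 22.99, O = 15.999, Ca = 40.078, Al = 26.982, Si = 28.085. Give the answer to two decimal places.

Molar mass of Na0.24Ca0.76Al1.76Si2.24O8: 0.24*22.99 + 0.76*40.078 + 1.76*26.982 + 2.24*28.085 + 8*15.999 = 274.368 g/mol.
Mass of Si per formula unit: 2.24 × 28.085 = 62.910 g.
Weight fraction Si = 62.910 / 274.368 = 0.2293.

22.93 mass %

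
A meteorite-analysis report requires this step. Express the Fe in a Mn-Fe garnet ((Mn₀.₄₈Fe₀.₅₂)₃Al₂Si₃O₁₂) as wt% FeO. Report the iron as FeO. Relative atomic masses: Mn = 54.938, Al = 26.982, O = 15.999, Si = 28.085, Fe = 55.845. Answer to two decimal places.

M((Mn₀.₄₈Fe₀.₅₂)₃Al₂Si₃O₁₂) = 496.436 g/mol; M(FeO) = 71.844 g/mol.
Moles FeO per formula unit = 1.56 Fe ÷ 1 = 1.5600.
FeO fraction = (1.5600 × 71.844) / 496.436 = 112.077/496.436 = 0.2258.

22.58 wt%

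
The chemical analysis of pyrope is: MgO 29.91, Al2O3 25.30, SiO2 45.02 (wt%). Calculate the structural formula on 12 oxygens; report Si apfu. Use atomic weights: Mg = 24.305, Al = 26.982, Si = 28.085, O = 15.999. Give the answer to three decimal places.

MgO: 29.91/40.304 = 0.74211 mol → 0.74211 mol Mg, 0.74211 mol O.
Al2O3: 25.30/101.961 = 0.24813 mol → 0.49626 mol Al, 0.74439 mol O.
SiO2: 45.02/60.083 = 0.74930 mol → 0.74930 mol Si, 1.49860 mol O.
Total oxygen = 2.98510 mol. Normalization factor = 12/2.98510 = 4.01997.
Si per 12 O = 0.74930 × 4.01997 = 3.012.

3.012 Si apfu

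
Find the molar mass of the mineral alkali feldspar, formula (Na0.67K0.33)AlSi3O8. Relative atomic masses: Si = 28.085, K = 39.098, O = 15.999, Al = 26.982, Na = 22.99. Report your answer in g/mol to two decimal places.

267.53 g/mol

The formula mass is the sum 0.67×22.99 + 0.33×39.098 + 1×26.982 + 3×28.085 + 8×15.999.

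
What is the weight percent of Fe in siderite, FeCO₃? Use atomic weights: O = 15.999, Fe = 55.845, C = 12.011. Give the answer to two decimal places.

Molar mass of FeCO₃: 1·55.845 + 1·12.011 + 3·15.999 = 115.853 g/mol.
Mass of Fe per formula unit: 1 × 55.845 = 55.845 g.
Weight fraction Fe = 55.845 / 115.853 = 0.4820.

48.20 mass %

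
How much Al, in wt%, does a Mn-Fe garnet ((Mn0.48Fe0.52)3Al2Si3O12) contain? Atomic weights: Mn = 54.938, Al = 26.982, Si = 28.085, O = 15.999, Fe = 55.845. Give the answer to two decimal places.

10.87 wt%

Molar mass of (Mn0.48Fe0.52)3Al2Si3O12: 1.44*54.938 + 1.56*55.845 + 2*26.982 + 3*28.085 + 12*15.999 = 496.436 g/mol.
Mass of Al per formula unit: 2 × 26.982 = 53.964 g.
Weight fraction Al = 53.964 / 496.436 = 0.1087.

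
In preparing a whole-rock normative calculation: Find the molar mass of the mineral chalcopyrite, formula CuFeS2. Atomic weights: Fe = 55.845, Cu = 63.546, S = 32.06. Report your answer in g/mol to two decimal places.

Cu: 1 × 63.546 = 63.5460
Fe: 1 × 55.845 = 55.8450
S: 2 × 32.06 = 64.1200
Summing the contributions gives the formula mass.

183.51 g/mol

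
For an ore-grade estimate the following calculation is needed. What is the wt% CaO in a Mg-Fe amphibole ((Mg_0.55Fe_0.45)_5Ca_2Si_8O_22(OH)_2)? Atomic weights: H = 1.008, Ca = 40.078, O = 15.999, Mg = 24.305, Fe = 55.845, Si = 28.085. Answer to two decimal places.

Formula mass = 883.318 g/mol.
2 Ca → 2.0000 mol CaO per formula unit; M(CaO) = 56.077, so CaO mass = 112.154 g.
112.154/883.318 × 100 = 12.70 wt%.

12.70 wt%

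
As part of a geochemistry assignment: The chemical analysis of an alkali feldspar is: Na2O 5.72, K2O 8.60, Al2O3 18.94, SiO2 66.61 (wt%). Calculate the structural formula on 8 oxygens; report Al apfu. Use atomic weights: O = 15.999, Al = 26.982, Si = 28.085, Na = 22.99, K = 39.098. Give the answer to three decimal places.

1.005 Al apfu

Na2O: 5.72/61.979 = 0.09229 mol → 0.18458 mol Na, 0.09229 mol O.
K2O: 8.60/94.195 = 0.09130 mol → 0.18260 mol K, 0.09130 mol O.
Al2O3: 18.94/101.961 = 0.18576 mol → 0.37152 mol Al, 0.55728 mol O.
SiO2: 66.61/60.083 = 1.10863 mol → 1.10863 mol Si, 2.21726 mol O.
Total oxygen = 2.95813 mol. Normalization factor = 8/2.95813 = 2.70441.
Al per 8 O = 0.37152 × 2.70441 = 1.005.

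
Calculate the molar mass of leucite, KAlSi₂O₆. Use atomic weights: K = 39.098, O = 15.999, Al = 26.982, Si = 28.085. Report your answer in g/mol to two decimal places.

M = 1*39.098 + 1*26.982 + 2*28.085 + 6*15.999

218.24 g/mol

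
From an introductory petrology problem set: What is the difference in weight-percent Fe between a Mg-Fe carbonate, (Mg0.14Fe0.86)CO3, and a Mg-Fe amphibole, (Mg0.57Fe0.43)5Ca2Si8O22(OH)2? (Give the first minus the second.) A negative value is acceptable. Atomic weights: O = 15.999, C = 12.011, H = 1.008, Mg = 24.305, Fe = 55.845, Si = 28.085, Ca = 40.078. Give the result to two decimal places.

First mineral: 48.027 g Fe in 111.437 g formula = 43.10 wt% Fe.
Second mineral: 120.067 g Fe in 880.164 g formula = 13.64 wt% Fe.
43.10% − 13.64% gives a difference of 29.46 percentage points.

29.46 percentage points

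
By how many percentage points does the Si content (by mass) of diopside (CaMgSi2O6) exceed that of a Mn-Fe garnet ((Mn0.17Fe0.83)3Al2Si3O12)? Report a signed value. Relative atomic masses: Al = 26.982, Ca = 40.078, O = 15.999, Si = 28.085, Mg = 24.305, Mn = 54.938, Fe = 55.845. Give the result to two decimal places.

M(CaMgSi2O6) = 216.547 g/mol, so wt% Si = 56.170/216.547 × 100 = 25.94%.
M((Mn0.17Fe0.83)3Al2Si3O12) = 497.279 g/mol, so wt% Si = 84.255/497.279 × 100 = 16.94%.
25.94 − 16.94 = 9.00 pp.

9.00 percentage points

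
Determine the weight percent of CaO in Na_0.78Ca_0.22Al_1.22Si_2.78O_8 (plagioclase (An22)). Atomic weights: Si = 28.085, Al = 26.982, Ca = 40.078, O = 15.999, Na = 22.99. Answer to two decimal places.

4.64 wt%

Molar mass of Na_0.78Ca_0.22Al_1.22Si_2.78O_8 = 0.78*22.99 + 0.22*40.078 + 1.22*26.982 + 2.78*28.085 + 8*15.999 = 265.736 g/mol.
Each formula unit contains 0.22 Ca, equivalent to 0.22/1 = 0.2200 mol CaO.
M(CaO) = 1×40.078 + 1×15.999 = 56.077 g/mol.
Mass of CaO per formula unit = 0.2200 × 56.077 = 12.337 g.
CaO wt% = 12.337 / 265.736 × 100 = 4.64%.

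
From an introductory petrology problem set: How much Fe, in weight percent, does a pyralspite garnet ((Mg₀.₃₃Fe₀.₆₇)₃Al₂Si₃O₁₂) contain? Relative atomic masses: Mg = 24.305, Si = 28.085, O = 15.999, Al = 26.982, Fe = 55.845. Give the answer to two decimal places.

M((Mg₀.₃₃Fe₀.₆₇)₃Al₂Si₃O₁₂) = 466.517 g/mol.
Fe contributes 2.01 × 55.845 = 112.248 g per mole.
112.248/466.517 = 0.2406 → 24.06%.

24.06 weight percent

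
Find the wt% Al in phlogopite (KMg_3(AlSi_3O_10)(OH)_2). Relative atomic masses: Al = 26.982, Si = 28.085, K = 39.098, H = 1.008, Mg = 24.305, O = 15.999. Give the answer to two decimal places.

Formula mass = 1·39.098 + 3·24.305 + 1·26.982 + 3·28.085 + 12·15.999 + 2·1.008 = 417.254 g/mol, of which 26.982 g is Al.
So Al makes up 26.982/417.254 = 0.0647 of the mass, i.e. 6.47%.

6.47 wt%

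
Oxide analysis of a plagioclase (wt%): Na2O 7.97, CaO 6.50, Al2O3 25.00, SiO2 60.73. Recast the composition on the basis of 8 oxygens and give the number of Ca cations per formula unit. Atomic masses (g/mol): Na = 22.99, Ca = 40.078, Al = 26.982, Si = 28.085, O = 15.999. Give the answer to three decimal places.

0.309 Ca apfu

Na2O: 7.97/61.979 = 0.12859 mol → 0.25718 mol Na, 0.12859 mol O.
CaO: 6.50/56.077 = 0.11591 mol → 0.11591 mol Ca, 0.11591 mol O.
Al2O3: 25.00/101.961 = 0.24519 mol → 0.49038 mol Al, 0.73557 mol O.
SiO2: 60.73/60.083 = 1.01077 mol → 1.01077 mol Si, 2.02154 mol O.
Total oxygen = 3.00161 mol. Normalization factor = 8/3.00161 = 2.66524.
Ca per 8 O = 0.11591 × 2.66524 = 0.309.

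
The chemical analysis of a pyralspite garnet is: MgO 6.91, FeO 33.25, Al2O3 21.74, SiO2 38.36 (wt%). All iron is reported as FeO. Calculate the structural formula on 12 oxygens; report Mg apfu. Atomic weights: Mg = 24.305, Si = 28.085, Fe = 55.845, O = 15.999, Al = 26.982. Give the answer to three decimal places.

0.807 Mg apfu

MgO (M=40.304): mol = 0.17145; Mg = 0.17145, O = 0.17145.
FeO (M=71.844): mol = 0.46281; Fe = 0.46281, O = 0.46281.
Al2O3 (M=101.961): mol = 0.21322; Al = 0.42644, O = 0.63966.
SiO2 (M=60.083): mol = 0.63845; Si = 0.63845, O = 1.27690.
ΣO = 2.55082; factor = 12/ΣO = 4.70437.
Mg apfu = 0.17145 × 4.70437 = 0.807.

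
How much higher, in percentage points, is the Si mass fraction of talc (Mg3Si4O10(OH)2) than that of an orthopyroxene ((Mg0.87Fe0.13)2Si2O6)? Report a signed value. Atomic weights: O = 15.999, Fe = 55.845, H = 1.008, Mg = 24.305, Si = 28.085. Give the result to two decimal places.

Si in Mg3Si4O10(OH)2: molar mass 379.259 g/mol; 4×28.085 = 112.340 g → 29.62 wt%.
Si in (Mg0.87Fe0.13)2Si2O6: molar mass 208.974 g/mol; 2×28.085 = 56.170 g → 26.88 wt%.
Difference = 29.62 − 26.88 = 2.74 percentage points.

2.74 percentage points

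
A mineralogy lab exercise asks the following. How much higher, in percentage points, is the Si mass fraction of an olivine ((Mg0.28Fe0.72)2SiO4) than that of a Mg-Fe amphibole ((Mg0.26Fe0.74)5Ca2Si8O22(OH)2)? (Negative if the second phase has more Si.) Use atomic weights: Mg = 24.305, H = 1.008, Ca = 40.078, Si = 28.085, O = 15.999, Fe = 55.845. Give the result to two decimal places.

M((Mg0.28Fe0.72)2SiO4) = 186.109 g/mol, so wt% Si = 28.085/186.109 × 100 = 15.09%.
M((Mg0.26Fe0.74)5Ca2Si8O22(OH)2) = 929.051 g/mol, so wt% Si = 224.680/929.051 × 100 = 24.18%.
15.09 − 24.18 = -9.09 pp.

-9.09 percentage points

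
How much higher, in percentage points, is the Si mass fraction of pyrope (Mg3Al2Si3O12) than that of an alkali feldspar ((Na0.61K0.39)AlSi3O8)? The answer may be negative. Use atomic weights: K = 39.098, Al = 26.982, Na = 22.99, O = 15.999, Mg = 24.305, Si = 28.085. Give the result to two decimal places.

Si in Mg3Al2Si3O12: molar mass 403.122 g/mol; 3×28.085 = 84.255 g → 20.90 wt%.
Si in (Na0.61K0.39)AlSi3O8: molar mass 268.501 g/mol; 3×28.085 = 84.255 g → 31.38 wt%.
Difference = 20.90 − 31.38 = -10.48 percentage points.

-10.48 percentage points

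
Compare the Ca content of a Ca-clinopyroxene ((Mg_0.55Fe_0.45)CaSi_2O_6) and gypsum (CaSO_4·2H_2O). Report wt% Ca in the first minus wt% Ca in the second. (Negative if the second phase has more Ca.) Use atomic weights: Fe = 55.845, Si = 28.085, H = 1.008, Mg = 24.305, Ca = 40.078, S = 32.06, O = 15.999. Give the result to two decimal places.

-5.91 percentage points

First mineral: 40.078 g Ca in 230.740 g formula = 17.37 wt% Ca.
Second mineral: 40.078 g Ca in 172.164 g formula = 23.28 wt% Ca.
17.37% − 23.28% gives a difference of -5.91 percentage points.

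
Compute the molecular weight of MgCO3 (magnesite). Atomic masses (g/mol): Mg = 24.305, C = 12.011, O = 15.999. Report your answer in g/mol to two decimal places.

The formula mass is the sum 1·24.305 + 1·12.011 + 3·15.999.

84.31 g/mol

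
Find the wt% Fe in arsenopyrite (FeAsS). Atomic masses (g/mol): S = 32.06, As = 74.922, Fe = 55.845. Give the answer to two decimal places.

Molar mass of FeAsS: 1*55.845 + 1*74.922 + 1*32.06 = 162.827 g/mol.
Mass of Fe per formula unit: 1 × 55.845 = 55.845 g.
Weight fraction Fe = 55.845 / 162.827 = 0.3430.

34.30 wt%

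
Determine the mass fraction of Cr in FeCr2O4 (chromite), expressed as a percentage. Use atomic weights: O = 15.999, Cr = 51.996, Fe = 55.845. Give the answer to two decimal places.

46.46 weight percent

M(FeCr2O4) = 223.833 g/mol.
Cr contributes 2 × 51.996 = 103.992 g per mole.
103.992/223.833 = 0.4646 → 46.46%.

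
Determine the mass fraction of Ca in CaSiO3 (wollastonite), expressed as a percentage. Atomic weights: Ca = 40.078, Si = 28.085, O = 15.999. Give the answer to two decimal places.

Formula mass = 1·40.078 + 1·28.085 + 3·15.999 = 116.160 g/mol, of which 40.078 g is Ca.
So Ca makes up 40.078/116.160 = 0.3450 of the mass, i.e. 34.50%.

34.50 weight percent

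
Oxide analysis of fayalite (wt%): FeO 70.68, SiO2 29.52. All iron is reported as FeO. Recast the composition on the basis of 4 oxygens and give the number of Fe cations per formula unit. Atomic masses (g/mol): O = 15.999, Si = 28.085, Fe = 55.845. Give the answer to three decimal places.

FeO: 70.68/71.844 = 0.98380 mol → 0.98380 mol Fe, 0.98380 mol O.
SiO2: 29.52/60.083 = 0.49132 mol → 0.49132 mol Si, 0.98264 mol O.
Total oxygen = 1.96644 mol. Normalization factor = 4/1.96644 = 2.03413.
Fe per 4 O = 0.98380 × 2.03413 = 2.001.

2.001 Fe apfu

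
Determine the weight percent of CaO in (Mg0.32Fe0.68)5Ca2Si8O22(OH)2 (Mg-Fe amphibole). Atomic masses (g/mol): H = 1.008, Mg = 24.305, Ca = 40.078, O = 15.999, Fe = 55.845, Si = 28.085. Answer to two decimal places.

Formula mass = 919.589 g/mol.
2 Ca → 2.0000 mol CaO per formula unit; M(CaO) = 56.077, so CaO mass = 112.154 g.
112.154/919.589 × 100 = 12.20 wt%.

12.20 wt%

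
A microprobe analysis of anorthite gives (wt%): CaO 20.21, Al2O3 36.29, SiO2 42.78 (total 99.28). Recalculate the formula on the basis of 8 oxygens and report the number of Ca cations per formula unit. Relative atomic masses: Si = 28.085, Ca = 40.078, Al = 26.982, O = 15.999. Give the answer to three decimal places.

1.011 Ca apfu

20.21 wt% CaO ÷ 56.077 g/mol = 0.36040 mol, giving 0.36040 Ca and 0.36040 O.
36.29 wt% Al2O3 ÷ 101.961 g/mol = 0.35592 mol, giving 0.71184 Al and 1.06776 O.
42.78 wt% SiO2 ÷ 60.083 g/mol = 0.71202 mol, giving 0.71202 Si and 1.42404 O.
Oxygen sums to 2.85220; scaling by 8/2.85220 = 2.80485 puts the formula on 8 O.
Ca: 0.36040 × 2.80485 = 1.011 atoms per formula unit.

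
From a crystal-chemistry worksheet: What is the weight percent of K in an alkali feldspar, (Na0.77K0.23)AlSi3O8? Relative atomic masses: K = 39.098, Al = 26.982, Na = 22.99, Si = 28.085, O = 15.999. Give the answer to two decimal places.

Molar mass of (Na0.77K0.23)AlSi3O8: 0.77·22.99 + 0.23·39.098 + 1·26.982 + 3·28.085 + 8·15.999 = 265.924 g/mol.
Mass of K per formula unit: 0.23 × 39.098 = 8.993 g.
Weight fraction K = 8.993 / 265.924 = 0.0338.

3.38 weight percent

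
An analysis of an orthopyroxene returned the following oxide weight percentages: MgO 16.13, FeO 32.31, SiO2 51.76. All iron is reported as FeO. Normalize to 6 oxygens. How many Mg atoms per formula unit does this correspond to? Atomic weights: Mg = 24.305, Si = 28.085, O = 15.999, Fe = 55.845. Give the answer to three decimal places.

MgO: 16.13/40.304 = 0.40021 mol → 0.40021 mol Mg, 0.40021 mol O.
FeO: 32.31/71.844 = 0.44972 mol → 0.44972 mol Fe, 0.44972 mol O.
SiO2: 51.76/60.083 = 0.86147 mol → 0.86147 mol Si, 1.72294 mol O.
Total oxygen = 2.57287 mol. Normalization factor = 6/2.57287 = 2.33203.
Mg per 6 O = 0.40021 × 2.33203 = 0.933.

0.933 Mg apfu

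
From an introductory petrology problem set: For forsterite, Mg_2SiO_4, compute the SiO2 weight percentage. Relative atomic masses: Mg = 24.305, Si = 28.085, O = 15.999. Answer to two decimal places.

42.71 wt%

Molar mass of Mg_2SiO_4 = 2×24.305 + 1×28.085 + 4×15.999 = 140.691 g/mol.
Each formula unit contains 1 Si, equivalent to 1/1 = 1.0000 mol SiO2.
M(SiO2) = 1×28.085 + 2×15.999 = 60.083 g/mol.
Mass of SiO2 per formula unit = 1.0000 × 60.083 = 60.083 g.
SiO2 wt% = 60.083 / 140.691 × 100 = 42.71%.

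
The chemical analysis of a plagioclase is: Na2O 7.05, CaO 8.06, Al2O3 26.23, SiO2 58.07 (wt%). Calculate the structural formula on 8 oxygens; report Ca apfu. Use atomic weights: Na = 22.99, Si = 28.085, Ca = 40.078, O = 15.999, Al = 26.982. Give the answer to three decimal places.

Na2O (M=61.979): mol = 0.11375; Na = 0.22750, O = 0.11375.
CaO (M=56.077): mol = 0.14373; Ca = 0.14373, O = 0.14373.
Al2O3 (M=101.961): mol = 0.25726; Al = 0.51452, O = 0.77178.
SiO2 (M=60.083): mol = 0.96650; Si = 0.96650, O = 1.93300.
ΣO = 2.96226; factor = 8/ΣO = 2.70064.
Ca apfu = 0.14373 × 2.70064 = 0.388.

0.388 Ca apfu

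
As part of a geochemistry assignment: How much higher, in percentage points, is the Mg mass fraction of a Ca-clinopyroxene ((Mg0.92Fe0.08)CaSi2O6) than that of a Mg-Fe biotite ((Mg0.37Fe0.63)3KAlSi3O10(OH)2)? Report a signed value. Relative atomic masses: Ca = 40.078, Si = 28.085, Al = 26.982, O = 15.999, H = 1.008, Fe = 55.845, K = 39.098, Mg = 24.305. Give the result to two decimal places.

4.55 percentage points

Mg in (Mg0.92Fe0.08)CaSi2O6: molar mass 219.070 g/mol; 0.92×24.305 = 22.361 g → 10.21 wt%.
Mg in (Mg0.37Fe0.63)3KAlSi3O10(OH)2: molar mass 476.865 g/mol; 1.11×24.305 = 26.979 g → 5.66 wt%.
Difference = 10.21 − 5.66 = 4.55 percentage points.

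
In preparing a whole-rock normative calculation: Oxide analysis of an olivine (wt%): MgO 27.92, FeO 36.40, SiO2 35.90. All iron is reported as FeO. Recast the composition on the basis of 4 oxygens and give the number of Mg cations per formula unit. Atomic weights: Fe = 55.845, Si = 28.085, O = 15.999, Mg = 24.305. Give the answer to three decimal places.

1.157 Mg apfu

27.92 wt% MgO ÷ 40.304 g/mol = 0.69274 mol, giving 0.69274 Mg and 0.69274 O.
36.40 wt% FeO ÷ 71.844 g/mol = 0.50665 mol, giving 0.50665 Fe and 0.50665 O.
35.90 wt% SiO2 ÷ 60.083 g/mol = 0.59751 mol, giving 0.59751 Si and 1.19502 O.
Oxygen sums to 2.39441; scaling by 4/2.39441 = 1.67056 puts the formula on 4 O.
Mg: 0.69274 × 1.67056 = 1.157 atoms per formula unit.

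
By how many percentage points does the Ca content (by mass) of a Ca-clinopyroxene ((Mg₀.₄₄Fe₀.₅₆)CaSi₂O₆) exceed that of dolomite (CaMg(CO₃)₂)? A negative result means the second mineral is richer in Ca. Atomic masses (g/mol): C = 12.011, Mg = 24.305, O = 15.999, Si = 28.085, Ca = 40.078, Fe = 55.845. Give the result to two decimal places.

M((Mg₀.₄₄Fe₀.₅₆)CaSi₂O₆) = 234.209 g/mol, so wt% Ca = 40.078/234.209 × 100 = 17.11%.
M(CaMg(CO₃)₂) = 184.399 g/mol, so wt% Ca = 40.078/184.399 × 100 = 21.73%.
17.11 − 21.73 = -4.62 pp.

-4.62 percentage points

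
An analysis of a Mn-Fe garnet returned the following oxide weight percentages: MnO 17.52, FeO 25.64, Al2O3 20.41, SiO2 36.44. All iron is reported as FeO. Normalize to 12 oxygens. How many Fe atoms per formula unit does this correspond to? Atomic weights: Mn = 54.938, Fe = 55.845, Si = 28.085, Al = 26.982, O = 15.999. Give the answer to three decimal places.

MnO: 17.52/70.937 = 0.24698 mol → 0.24698 mol Mn, 0.24698 mol O.
FeO: 25.64/71.844 = 0.35688 mol → 0.35688 mol Fe, 0.35688 mol O.
Al2O3: 20.41/101.961 = 0.20017 mol → 0.40034 mol Al, 0.60051 mol O.
SiO2: 36.44/60.083 = 0.60649 mol → 0.60649 mol Si, 1.21298 mol O.
Total oxygen = 2.41735 mol. Normalization factor = 12/2.41735 = 4.96411.
Fe per 12 O = 0.35688 × 4.96411 = 1.772.

1.772 Fe apfu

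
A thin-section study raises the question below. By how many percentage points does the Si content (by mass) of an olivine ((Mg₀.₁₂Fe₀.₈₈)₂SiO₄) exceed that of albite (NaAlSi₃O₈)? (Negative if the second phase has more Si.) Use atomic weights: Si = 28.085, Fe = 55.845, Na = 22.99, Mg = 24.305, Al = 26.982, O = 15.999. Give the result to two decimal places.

-17.82 percentage points

First mineral: 28.085 g Si in 196.201 g formula = 14.31 wt% Si.
Second mineral: 84.255 g Si in 262.219 g formula = 32.13 wt% Si.
14.31% − 32.13% gives a difference of -17.82 percentage points.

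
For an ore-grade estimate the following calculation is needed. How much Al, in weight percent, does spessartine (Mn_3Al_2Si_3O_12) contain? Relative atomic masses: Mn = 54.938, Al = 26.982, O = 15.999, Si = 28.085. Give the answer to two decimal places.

10.90 weight percent

M(Mn_3Al_2Si_3O_12) = 495.021 g/mol.
Al contributes 2 × 26.982 = 53.964 g per mole.
53.964/495.021 = 0.1090 → 10.90%.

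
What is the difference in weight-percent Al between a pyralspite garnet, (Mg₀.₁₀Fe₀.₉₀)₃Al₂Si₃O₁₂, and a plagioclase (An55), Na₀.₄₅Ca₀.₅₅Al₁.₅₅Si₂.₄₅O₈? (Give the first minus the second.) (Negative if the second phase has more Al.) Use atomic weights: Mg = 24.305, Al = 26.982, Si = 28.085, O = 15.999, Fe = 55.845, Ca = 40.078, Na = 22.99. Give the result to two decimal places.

-4.38 percentage points

Al in (Mg₀.₁₀Fe₀.₉₀)₃Al₂Si₃O₁₂: molar mass 488.280 g/mol; 2×26.982 = 53.964 g → 11.05 wt%.
Al in Na₀.₄₅Ca₀.₅₅Al₁.₅₅Si₂.₄₅O₈: molar mass 271.011 g/mol; 1.55×26.982 = 41.822 g → 15.43 wt%.
Difference = 11.05 − 15.43 = -4.38 percentage points.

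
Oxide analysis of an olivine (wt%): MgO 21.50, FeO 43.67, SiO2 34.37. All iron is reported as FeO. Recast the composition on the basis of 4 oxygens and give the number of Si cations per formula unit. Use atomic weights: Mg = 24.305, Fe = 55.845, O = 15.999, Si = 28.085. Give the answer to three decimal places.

1.001 Si apfu

21.50 wt% MgO ÷ 40.304 g/mol = 0.53345 mol, giving 0.53345 Mg and 0.53345 O.
43.67 wt% FeO ÷ 71.844 g/mol = 0.60784 mol, giving 0.60784 Fe and 0.60784 O.
34.37 wt% SiO2 ÷ 60.083 g/mol = 0.57204 mol, giving 0.57204 Si and 1.14408 O.
Oxygen sums to 2.28537; scaling by 4/2.28537 = 1.75026 puts the formula on 4 O.
Si: 0.57204 × 1.75026 = 1.001 atoms per formula unit.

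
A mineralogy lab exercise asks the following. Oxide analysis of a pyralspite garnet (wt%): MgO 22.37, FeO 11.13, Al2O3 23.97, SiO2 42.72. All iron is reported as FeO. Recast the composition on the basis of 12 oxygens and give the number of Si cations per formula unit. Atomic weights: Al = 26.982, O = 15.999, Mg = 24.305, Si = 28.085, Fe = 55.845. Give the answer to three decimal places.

22.37 wt% MgO ÷ 40.304 g/mol = 0.55503 mol, giving 0.55503 Mg and 0.55503 O.
11.13 wt% FeO ÷ 71.844 g/mol = 0.15492 mol, giving 0.15492 Fe and 0.15492 O.
23.97 wt% Al2O3 ÷ 101.961 g/mol = 0.23509 mol, giving 0.47018 Al and 0.70527 O.
42.72 wt% SiO2 ÷ 60.083 g/mol = 0.71102 mol, giving 0.71102 Si and 1.42204 O.
Oxygen sums to 2.83726; scaling by 12/2.83726 = 4.22943 puts the formula on 12 O.
Si: 0.71102 × 4.22943 = 3.007 atoms per formula unit.

3.007 Si apfu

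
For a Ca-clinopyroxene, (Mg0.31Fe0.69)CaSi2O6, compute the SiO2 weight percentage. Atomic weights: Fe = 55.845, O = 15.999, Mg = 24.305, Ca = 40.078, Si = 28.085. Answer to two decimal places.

50.42 wt%

Molar mass of (Mg0.31Fe0.69)CaSi2O6 = 0.31·24.305 + 0.69·55.845 + 1·40.078 + 2·28.085 + 6·15.999 = 238.310 g/mol.
Each formula unit contains 2 Si, equivalent to 2/1 = 2.0000 mol SiO2.
M(SiO2) = 1×28.085 + 2×15.999 = 60.083 g/mol.
Mass of SiO2 per formula unit = 2.0000 × 60.083 = 120.166 g.
SiO2 wt% = 120.166 / 238.310 × 100 = 50.42%.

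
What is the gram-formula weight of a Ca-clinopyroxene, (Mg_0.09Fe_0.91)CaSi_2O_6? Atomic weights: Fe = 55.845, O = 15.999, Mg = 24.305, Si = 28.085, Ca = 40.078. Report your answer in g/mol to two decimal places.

245.25 g/mol

The formula mass is the sum 0.09·24.305 + 0.91·55.845 + 1·40.078 + 2·28.085 + 6·15.999.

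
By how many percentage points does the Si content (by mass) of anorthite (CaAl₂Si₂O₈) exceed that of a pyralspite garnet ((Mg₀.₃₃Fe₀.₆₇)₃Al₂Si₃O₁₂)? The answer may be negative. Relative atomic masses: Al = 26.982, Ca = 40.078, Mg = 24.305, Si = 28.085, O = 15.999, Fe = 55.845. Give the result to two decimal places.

2.13 percentage points

M(CaAl₂Si₂O₈) = 278.204 g/mol, so wt% Si = 56.170/278.204 × 100 = 20.19%.
M((Mg₀.₃₃Fe₀.₆₇)₃Al₂Si₃O₁₂) = 466.517 g/mol, so wt% Si = 84.255/466.517 × 100 = 18.06%.
20.19 − 18.06 = 2.13 pp.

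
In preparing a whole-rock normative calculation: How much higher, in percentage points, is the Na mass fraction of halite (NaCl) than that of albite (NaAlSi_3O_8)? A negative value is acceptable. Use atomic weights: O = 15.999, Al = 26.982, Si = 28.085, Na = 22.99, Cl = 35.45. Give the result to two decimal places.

30.57 percentage points

Na in NaCl: molar mass 58.440 g/mol; 1×22.99 = 22.990 g → 39.34 wt%.
Na in NaAlSi_3O_8: molar mass 262.219 g/mol; 1×22.99 = 22.990 g → 8.77 wt%.
Difference = 39.34 − 8.77 = 30.57 percentage points.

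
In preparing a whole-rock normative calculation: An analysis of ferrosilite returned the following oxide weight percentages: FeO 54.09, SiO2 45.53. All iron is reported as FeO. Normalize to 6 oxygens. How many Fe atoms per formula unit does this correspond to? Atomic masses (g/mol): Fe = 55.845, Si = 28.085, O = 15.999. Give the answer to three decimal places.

1.991 Fe apfu

FeO: 54.09/71.844 = 0.75288 mol → 0.75288 mol Fe, 0.75288 mol O.
SiO2: 45.53/60.083 = 0.75779 mol → 0.75779 mol Si, 1.51558 mol O.
Total oxygen = 2.26846 mol. Normalization factor = 6/2.26846 = 2.64497.
Fe per 6 O = 0.75288 × 2.64497 = 1.991.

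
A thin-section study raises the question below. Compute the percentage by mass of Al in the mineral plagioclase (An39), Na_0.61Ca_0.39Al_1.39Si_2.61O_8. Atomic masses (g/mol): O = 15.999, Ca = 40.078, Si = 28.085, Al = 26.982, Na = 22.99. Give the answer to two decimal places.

Formula mass = 0.61×22.99 + 0.39×40.078 + 1.39×26.982 + 2.61×28.085 + 8×15.999 = 268.453 g/mol, of which 37.505 g is Al.
So Al makes up 37.505/268.453 = 0.1397 of the mass, i.e. 13.97%.

13.97 wt%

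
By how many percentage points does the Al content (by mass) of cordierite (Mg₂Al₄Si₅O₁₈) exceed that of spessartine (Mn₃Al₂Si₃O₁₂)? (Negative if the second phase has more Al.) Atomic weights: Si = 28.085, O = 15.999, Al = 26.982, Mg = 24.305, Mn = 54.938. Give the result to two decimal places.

7.55 percentage points

Al in Mg₂Al₄Si₅O₁₈: molar mass 584.945 g/mol; 4×26.982 = 107.928 g → 18.45 wt%.
Al in Mn₃Al₂Si₃O₁₂: molar mass 495.021 g/mol; 2×26.982 = 53.964 g → 10.90 wt%.
Difference = 18.45 − 10.90 = 7.55 percentage points.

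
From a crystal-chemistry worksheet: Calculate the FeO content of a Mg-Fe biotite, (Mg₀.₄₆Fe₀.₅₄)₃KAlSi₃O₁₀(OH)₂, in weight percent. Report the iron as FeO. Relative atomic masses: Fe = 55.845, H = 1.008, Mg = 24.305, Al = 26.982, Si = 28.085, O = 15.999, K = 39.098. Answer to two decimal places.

M((Mg₀.₄₆Fe₀.₅₄)₃KAlSi₃O₁₀(OH)₂) = 468.349 g/mol; M(FeO) = 71.844 g/mol.
Moles FeO per formula unit = 1.62 Fe ÷ 1 = 1.6200.
FeO fraction = (1.6200 × 71.844) / 468.349 = 116.387/468.349 = 0.2485.

24.85 wt%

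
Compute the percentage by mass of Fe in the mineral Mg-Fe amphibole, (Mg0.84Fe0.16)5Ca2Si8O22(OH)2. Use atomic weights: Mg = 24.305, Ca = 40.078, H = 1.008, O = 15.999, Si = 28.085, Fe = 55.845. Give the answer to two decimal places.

5.33 wt%

Molar mass of (Mg0.84Fe0.16)5Ca2Si8O22(OH)2: 4.20·24.305 + 0.80·55.845 + 2·40.078 + 8·28.085 + 24·15.999 + 2·1.008 = 837.585 g/mol.
Mass of Fe per formula unit: 0.80 × 55.845 = 44.676 g.
Weight fraction Fe = 44.676 / 837.585 = 0.0533.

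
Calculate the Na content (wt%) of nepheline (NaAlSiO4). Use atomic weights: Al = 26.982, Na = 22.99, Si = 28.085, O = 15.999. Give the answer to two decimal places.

16.18 wt%

M(NaAlSiO4) = 142.053 g/mol.
Na contributes 1 × 22.99 = 22.990 g per mole.
22.990/142.053 = 0.1618 → 16.18%.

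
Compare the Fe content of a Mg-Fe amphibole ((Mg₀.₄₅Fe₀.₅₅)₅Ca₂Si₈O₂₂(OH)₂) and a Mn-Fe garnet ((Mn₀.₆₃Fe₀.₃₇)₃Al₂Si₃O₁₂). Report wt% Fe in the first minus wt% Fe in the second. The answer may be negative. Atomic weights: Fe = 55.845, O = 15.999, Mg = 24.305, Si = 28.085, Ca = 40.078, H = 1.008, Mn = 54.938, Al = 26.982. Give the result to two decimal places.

4.58 percentage points

First mineral: 153.574 g Fe in 899.088 g formula = 17.08 wt% Fe.
Second mineral: 61.988 g Fe in 496.028 g formula = 12.50 wt% Fe.
17.08% − 12.50% gives a difference of 4.58 percentage points.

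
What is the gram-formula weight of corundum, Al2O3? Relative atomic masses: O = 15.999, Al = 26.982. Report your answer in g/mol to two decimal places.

101.96 g/mol

M = 2·26.982 + 3·15.999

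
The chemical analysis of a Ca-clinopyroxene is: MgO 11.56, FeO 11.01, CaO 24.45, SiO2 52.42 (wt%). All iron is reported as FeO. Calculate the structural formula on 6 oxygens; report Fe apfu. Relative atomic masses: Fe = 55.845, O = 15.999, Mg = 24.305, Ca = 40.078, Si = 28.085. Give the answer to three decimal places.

11.56 wt% MgO ÷ 40.304 g/mol = 0.28682 mol, giving 0.28682 Mg and 0.28682 O.
11.01 wt% FeO ÷ 71.844 g/mol = 0.15325 mol, giving 0.15325 Fe and 0.15325 O.
24.45 wt% CaO ÷ 56.077 g/mol = 0.43601 mol, giving 0.43601 Ca and 0.43601 O.
52.42 wt% SiO2 ÷ 60.083 g/mol = 0.87246 mol, giving 0.87246 Si and 1.74492 O.
Oxygen sums to 2.62100; scaling by 6/2.62100 = 2.28920 puts the formula on 6 O.
Fe: 0.15325 × 2.28920 = 0.351 atoms per formula unit.

0.351 Fe apfu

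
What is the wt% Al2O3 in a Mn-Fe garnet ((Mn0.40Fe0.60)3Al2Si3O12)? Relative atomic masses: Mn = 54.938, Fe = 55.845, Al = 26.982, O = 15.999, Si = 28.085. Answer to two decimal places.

20.53 wt%

Molar mass of (Mn0.40Fe0.60)3Al2Si3O12 = 1.20·54.938 + 1.80·55.845 + 2·26.982 + 3·28.085 + 12·15.999 = 496.654 g/mol.
Each formula unit contains 2 Al, equivalent to 2/2 = 1.0000 mol Al2O3.
M(Al2O3) = 2×26.982 + 3×15.999 = 101.961 g/mol.
Mass of Al2O3 per formula unit = 1.0000 × 101.961 = 101.961 g.
Al2O3 wt% = 101.961 / 496.654 × 100 = 20.53%.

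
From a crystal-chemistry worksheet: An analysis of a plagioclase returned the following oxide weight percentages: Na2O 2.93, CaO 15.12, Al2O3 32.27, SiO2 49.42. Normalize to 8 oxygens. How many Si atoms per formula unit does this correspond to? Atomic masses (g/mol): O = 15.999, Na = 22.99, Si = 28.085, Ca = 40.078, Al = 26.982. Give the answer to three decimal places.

2.260 Si apfu

Na2O: 2.93/61.979 = 0.04727 mol → 0.09454 mol Na, 0.04727 mol O.
CaO: 15.12/56.077 = 0.26963 mol → 0.26963 mol Ca, 0.26963 mol O.
Al2O3: 32.27/101.961 = 0.31649 mol → 0.63298 mol Al, 0.94947 mol O.
SiO2: 49.42/60.083 = 0.82253 mol → 0.82253 mol Si, 1.64506 mol O.
Total oxygen = 2.91143 mol. Normalization factor = 8/2.91143 = 2.74779.
Si per 8 O = 0.82253 × 2.74779 = 2.260.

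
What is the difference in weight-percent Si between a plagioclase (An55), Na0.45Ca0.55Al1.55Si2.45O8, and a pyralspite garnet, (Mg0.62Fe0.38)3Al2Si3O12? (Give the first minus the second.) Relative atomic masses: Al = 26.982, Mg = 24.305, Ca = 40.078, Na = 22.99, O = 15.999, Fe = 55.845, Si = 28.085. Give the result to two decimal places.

6.20 percentage points

First mineral: 68.808 g Si in 271.011 g formula = 25.39 wt% Si.
Second mineral: 84.255 g Si in 439.078 g formula = 19.19 wt% Si.
25.39% − 19.19% gives a difference of 6.20 percentage points.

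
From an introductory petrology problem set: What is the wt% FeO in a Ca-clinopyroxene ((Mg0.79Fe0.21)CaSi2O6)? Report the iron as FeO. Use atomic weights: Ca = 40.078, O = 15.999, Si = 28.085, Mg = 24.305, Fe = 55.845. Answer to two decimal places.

Molar mass of (Mg0.79Fe0.21)CaSi2O6 = 0.79*24.305 + 0.21*55.845 + 1*40.078 + 2*28.085 + 6*15.999 = 223.170 g/mol.
Each formula unit contains 0.21 Fe, equivalent to 0.21/1 = 0.2100 mol FeO.
M(FeO) = 1×55.845 + 1×15.999 = 71.844 g/mol.
Mass of FeO per formula unit = 0.2100 × 71.844 = 15.087 g.
FeO wt% = 15.087 / 223.170 × 100 = 6.76%.

6.76 wt%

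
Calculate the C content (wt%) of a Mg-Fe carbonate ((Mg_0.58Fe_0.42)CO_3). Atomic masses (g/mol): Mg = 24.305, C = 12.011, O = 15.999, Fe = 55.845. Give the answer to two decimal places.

12.31 wt%

Formula mass = 0.58·24.305 + 0.42·55.845 + 1·12.011 + 3·15.999 = 97.560 g/mol, of which 12.011 g is C.
So C makes up 12.011/97.560 = 0.1231 of the mass, i.e. 12.31%.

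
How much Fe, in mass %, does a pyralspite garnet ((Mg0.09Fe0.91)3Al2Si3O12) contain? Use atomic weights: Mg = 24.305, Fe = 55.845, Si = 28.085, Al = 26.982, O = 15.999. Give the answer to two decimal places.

Formula mass = 0.27·24.305 + 2.73·55.845 + 2·26.982 + 3·28.085 + 12·15.999 = 489.226 g/mol, of which 152.457 g is Fe.
So Fe makes up 152.457/489.226 = 0.3116 of the mass, i.e. 31.16%.

31.16 mass %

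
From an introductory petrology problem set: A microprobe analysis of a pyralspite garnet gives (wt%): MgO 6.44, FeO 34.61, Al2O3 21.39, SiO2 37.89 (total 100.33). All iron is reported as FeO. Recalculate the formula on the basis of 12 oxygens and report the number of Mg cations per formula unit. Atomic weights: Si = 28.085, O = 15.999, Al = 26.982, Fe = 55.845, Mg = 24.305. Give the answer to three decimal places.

MgO: 6.44/40.304 = 0.15979 mol → 0.15979 mol Mg, 0.15979 mol O.
FeO: 34.61/71.844 = 0.48174 mol → 0.48174 mol Fe, 0.48174 mol O.
Al2O3: 21.39/101.961 = 0.20979 mol → 0.41958 mol Al, 0.62937 mol O.
SiO2: 37.89/60.083 = 0.63063 mol → 0.63063 mol Si, 1.26126 mol O.
Total oxygen = 2.53216 mol. Normalization factor = 12/2.53216 = 4.73904.
Mg per 12 O = 0.15979 × 4.73904 = 0.757.

0.757 Mg apfu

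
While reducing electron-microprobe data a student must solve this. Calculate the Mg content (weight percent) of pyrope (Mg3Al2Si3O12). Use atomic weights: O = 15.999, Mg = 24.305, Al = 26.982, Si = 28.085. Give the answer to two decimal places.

18.09 weight percent

Formula mass = 3×24.305 + 2×26.982 + 3×28.085 + 12×15.999 = 403.122 g/mol, of which 72.915 g is Mg.
So Mg makes up 72.915/403.122 = 0.1809 of the mass, i.e. 18.09%.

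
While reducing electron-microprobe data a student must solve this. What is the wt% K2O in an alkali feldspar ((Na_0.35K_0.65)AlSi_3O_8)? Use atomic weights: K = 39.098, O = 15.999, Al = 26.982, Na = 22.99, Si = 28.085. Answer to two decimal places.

Formula mass = 272.689 g/mol.
0.65 K → 0.3250 mol K2O per formula unit; M(K2O) = 94.195, so K2O mass = 30.613 g.
30.613/272.689 × 100 = 11.23 wt%.

11.23 wt%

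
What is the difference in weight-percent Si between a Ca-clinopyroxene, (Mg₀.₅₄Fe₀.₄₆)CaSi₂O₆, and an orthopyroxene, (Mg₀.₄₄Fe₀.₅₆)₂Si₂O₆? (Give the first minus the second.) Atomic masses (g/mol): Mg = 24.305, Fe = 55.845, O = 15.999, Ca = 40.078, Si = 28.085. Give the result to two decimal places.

0.52 percentage points

M((Mg₀.₅₄Fe₀.₄₆)CaSi₂O₆) = 231.055 g/mol, so wt% Si = 56.170/231.055 × 100 = 24.31%.
M((Mg₀.₄₄Fe₀.₅₆)₂Si₂O₆) = 236.099 g/mol, so wt% Si = 56.170/236.099 × 100 = 23.79%.
24.31 − 23.79 = 0.52 pp.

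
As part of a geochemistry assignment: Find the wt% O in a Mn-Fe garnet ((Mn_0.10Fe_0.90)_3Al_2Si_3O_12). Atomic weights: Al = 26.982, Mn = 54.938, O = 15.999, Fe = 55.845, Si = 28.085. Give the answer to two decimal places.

Molar mass of (Mn_0.10Fe_0.90)_3Al_2Si_3O_12: 0.30×54.938 + 2.70×55.845 + 2×26.982 + 3×28.085 + 12×15.999 = 497.470 g/mol.
Mass of O per formula unit: 12 × 15.999 = 191.988 g.
Weight fraction O = 191.988 / 497.470 = 0.3859.

38.59 mass %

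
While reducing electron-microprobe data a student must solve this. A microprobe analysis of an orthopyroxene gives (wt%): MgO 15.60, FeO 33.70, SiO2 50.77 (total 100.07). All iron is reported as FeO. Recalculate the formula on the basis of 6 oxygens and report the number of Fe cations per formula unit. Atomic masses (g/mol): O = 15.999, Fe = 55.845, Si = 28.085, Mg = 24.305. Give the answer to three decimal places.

1.105 Fe apfu

MgO: 15.60/40.304 = 0.38706 mol → 0.38706 mol Mg, 0.38706 mol O.
FeO: 33.70/71.844 = 0.46907 mol → 0.46907 mol Fe, 0.46907 mol O.
SiO2: 50.77/60.083 = 0.84500 mol → 0.84500 mol Si, 1.69000 mol O.
Total oxygen = 2.54613 mol. Normalization factor = 6/2.54613 = 2.35652.
Fe per 6 O = 0.46907 × 2.35652 = 1.105.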